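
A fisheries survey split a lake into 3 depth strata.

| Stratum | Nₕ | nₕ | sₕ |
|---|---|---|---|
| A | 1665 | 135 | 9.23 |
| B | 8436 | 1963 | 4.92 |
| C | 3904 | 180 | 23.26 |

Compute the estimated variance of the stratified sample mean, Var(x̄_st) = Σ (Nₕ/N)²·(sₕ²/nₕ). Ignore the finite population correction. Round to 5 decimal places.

0.24695

N = 14005. Term for each stratum: Wₕ²sₕ²/nₕ.
Var(x̄_st) = 0.00891932 + 0.00447421 + 0.23356099 = 0.24695453 → 0.24695.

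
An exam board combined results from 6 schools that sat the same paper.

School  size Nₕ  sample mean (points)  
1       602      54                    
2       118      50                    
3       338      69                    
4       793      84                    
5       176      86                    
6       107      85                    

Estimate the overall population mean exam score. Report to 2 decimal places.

71.50

x̄_st = (Σ Nₕx̄ₕ) / (Σ Nₕ) = (602·54 + 118·50 + 338·69 + 793·84 + 176·86 + 107·85) / 2134
= 152573 / 2134 = 71.4963... → 71.50.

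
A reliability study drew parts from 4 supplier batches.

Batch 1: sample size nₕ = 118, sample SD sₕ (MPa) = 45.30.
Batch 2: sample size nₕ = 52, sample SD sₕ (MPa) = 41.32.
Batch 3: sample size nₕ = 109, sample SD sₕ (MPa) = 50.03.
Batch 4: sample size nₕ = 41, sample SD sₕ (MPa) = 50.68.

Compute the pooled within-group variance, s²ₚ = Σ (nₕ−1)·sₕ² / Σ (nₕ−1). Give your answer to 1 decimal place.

2215.9

Degrees of freedom: 117 + 51 + 108 + 40 = 316.
Σ(nₕ−1)sₕ² = 117·2052.09 + 51·1707.3424 + 108·2503.0009 + 40·2568.4624 = 700231.5856.
s²ₚ = 700231.5856 / 316 = 2215.923... → 2215.9.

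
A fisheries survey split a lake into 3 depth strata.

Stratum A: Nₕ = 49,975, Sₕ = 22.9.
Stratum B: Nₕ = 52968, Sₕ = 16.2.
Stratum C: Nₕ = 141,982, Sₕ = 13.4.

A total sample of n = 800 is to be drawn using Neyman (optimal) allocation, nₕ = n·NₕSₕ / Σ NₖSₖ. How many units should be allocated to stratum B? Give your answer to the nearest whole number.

176

A: NₕSₕ = 49975·22.9 = 1144427.5
B: NₕSₕ = 52968·16.2 = 858081.6
C: NₕSₕ = 141982·13.4 = 1902558.8
Σ NₕSₕ = 3905067.9.
n_B = 800·858081.6/3905067.9 = 175.788... → 176.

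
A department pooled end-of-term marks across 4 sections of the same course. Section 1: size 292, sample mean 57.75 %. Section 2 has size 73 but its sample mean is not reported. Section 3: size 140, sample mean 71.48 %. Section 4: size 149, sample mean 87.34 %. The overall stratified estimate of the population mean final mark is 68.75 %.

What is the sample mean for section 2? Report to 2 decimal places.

N = 292 + 73 + 140 + 149 = 654.
Overall total = μ·N = 68.75·654 = 44962.5.
Subtract the known strata: 292·57.75 + 140·71.48 + 149·87.34 = 39883.86.
Remaining total for section 2: 44962.5 − 39883.86 = 5078.64.
Divide by its size: 5078.64 / 73 = 69.5704... → 69.57.

69.57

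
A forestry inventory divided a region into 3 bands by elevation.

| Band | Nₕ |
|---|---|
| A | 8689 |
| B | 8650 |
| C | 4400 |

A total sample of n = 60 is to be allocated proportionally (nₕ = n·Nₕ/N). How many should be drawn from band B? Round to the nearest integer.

Share of band B = 8650/21739 = 0.39790.
Allocate 60 × 0.39790 = 23.874... → 24.

24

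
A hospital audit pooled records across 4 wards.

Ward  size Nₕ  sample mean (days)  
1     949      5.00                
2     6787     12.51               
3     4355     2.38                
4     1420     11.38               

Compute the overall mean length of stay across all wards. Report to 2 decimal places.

8.60

N = 13511; weights Wₕ = Nₕ/N = (0.0702, 0.5023, 0.3223, 0.1051).
x̄_st = Σ Wₕ·x̄ₕ = 0.0702·5.00 + 0.5023·12.51 + 0.3223·2.38 + 0.1051·11.38 ≈ 8.5985...
→ 8.60.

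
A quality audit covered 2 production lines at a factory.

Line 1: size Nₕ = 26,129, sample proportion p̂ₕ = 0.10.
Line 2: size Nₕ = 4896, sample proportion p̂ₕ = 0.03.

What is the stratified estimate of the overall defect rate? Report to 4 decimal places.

N = 26129 + 4896 = 31025.
Overall proportion = Σ (Nₕ/N)·p̂ₕ.
Σ Nₕp̂ₕ = 2612.9 + 146.88 = 2759.78.
2759.78 / 31025 = 0.088953... → 0.0890.

0.0890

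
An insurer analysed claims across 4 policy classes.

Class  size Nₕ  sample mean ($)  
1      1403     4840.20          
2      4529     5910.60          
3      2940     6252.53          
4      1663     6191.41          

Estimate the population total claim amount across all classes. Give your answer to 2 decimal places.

62238661.03

Population total = Σ Nₕ·x̄ₕ (each stratum's size times its mean).
1403·4840.20 + 4529·5910.60 + 2940·6252.53 + 1663·6191.41 = 6790800.6 + 26769107.4 + 18382438.2 + 10296314.83 = 62238661.03.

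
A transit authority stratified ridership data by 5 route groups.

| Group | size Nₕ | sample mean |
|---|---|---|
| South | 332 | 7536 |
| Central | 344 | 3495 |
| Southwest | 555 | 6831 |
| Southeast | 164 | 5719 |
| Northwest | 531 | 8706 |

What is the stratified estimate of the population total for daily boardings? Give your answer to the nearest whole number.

13056239

Estimate total by summing Nₕ·x̄ₕ over strata.
332·7536 + 344·3495 + 555·6831 + 164·5719 + 531·8706 = 2501952 + 1202280 + 3791205 + 937916 + 4622886 = 13056239.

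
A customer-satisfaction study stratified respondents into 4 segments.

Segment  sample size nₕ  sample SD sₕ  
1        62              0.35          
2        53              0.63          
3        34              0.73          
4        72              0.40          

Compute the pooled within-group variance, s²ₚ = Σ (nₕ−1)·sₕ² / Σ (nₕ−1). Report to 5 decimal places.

1: (62−1)·0.35² = 61·0.1225 = 7.4725
2: (53−1)·0.63² = 52·0.3969 = 20.6388
3: (34−1)·0.73² = 33·0.5329 = 17.5857
4: (72−1)·0.40² = 71·0.16 = 11.36
Numerator = 57.057; denominator = Σ(nₕ−1) = 217.
s²ₚ = 57.057/217 = 0.2629355... → 0.26294.

0.26294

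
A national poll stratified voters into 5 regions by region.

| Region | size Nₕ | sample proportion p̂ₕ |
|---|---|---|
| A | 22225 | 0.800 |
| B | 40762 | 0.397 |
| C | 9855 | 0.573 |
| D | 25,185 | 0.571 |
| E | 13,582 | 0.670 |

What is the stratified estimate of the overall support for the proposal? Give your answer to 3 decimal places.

0.565

N = 22225 + 40762 + 9855 + 25185 + 13582 = 111609.
Overall proportion = Σ (Nₕ/N)·p̂ₕ.
Σ Nₕp̂ₕ = 17780 + 16182.514 + 5646.915 + 14380.635 + 9099.94 = 63090.004.
63090.004 / 111609 = 0.56528... → 0.565.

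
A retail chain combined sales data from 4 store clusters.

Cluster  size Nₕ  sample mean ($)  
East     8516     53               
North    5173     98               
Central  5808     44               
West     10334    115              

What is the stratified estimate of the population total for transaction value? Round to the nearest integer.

Estimate total by summing Nₕ·x̄ₕ over strata.
8516·53 + 5173·98 + 5808·44 + 10334·115 = 451348 + 506954 + 255552 + 1188410 = 2402264.

2402264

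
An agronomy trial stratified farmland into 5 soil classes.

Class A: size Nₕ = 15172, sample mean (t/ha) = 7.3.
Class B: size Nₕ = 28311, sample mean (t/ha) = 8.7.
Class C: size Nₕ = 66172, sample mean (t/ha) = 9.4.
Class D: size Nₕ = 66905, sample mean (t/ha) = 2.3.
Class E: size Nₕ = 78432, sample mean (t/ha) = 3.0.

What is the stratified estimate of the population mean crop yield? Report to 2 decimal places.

x̄_st = (Σ Nₕx̄ₕ) / (Σ Nₕ) = (15172·7.3 + 28311·8.7 + 66172·9.4 + 66905·2.3 + 78432·3.0) / 254992
= 1368255.6 / 254992 = 5.3659... → 5.37.

5.37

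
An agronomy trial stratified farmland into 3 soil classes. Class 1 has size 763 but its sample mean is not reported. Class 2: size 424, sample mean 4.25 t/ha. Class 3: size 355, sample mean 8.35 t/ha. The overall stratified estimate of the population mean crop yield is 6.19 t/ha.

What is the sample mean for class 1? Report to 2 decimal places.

N = 763 + 424 + 355 = 1542.
Overall total = μ·N = 6.19·1542 = 9544.98.
Subtract the known strata: 424·4.25 + 355·8.35 = 4766.25.
Remaining total for class 1: 9544.98 − 4766.25 = 4778.73.
Divide by its size: 4778.73 / 763 = 6.2631... → 6.26.

6.26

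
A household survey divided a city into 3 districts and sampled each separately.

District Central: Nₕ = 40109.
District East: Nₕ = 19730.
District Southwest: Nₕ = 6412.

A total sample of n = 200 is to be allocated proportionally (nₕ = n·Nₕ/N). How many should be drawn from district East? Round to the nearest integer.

60

Share of district East = 19730/66251 = 0.29781.
Allocate 200 × 0.29781 = 59.561... → 60.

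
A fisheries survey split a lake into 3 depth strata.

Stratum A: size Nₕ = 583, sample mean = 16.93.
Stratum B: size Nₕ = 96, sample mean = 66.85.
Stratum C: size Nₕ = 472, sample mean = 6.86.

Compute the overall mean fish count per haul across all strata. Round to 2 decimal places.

16.96

N = 1151; weights Wₕ = Nₕ/N = (0.5065, 0.0834, 0.4101).
x̄_st = Σ Wₕ·x̄ₕ = 0.5065·16.93 + 0.0834·66.85 + 0.4101·6.86 ≈ 16.9641...
→ 16.96.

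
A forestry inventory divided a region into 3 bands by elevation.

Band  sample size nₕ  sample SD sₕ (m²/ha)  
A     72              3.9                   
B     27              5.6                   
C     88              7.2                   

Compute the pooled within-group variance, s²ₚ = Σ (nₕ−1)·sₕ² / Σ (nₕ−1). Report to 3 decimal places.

34.812

A: (72−1)·3.9² = 71·15.21 = 1079.91
B: (27−1)·5.6² = 26·31.36 = 815.36
C: (88−1)·7.2² = 87·51.84 = 4510.08
Numerator = 6405.35; denominator = Σ(nₕ−1) = 184.
s²ₚ = 6405.35/184 = 34.81168... → 34.812.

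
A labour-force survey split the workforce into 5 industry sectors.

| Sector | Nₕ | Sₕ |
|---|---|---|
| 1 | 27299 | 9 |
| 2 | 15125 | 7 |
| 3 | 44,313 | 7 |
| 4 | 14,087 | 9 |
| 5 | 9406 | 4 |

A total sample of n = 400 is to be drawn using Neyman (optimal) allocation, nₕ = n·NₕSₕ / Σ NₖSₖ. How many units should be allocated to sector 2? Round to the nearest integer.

1: NₕSₕ = 27299·9 = 245691
2: NₕSₕ = 15125·7 = 105875
3: NₕSₕ = 44313·7 = 310191
4: NₕSₕ = 14087·9 = 126783
5: NₕSₕ = 9406·4 = 37624
Σ NₕSₕ = 826164.
n_2 = 400·105875/826164 = 51.261... → 51.

51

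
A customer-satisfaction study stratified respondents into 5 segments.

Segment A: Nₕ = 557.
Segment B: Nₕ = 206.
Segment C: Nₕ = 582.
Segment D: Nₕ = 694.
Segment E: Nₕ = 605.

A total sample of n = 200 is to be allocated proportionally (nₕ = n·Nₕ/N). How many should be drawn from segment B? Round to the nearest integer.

N = 557 + 206 + 582 + 694 + 605 = 2644.
n_B = 200·206/2644 = 15.582... → 16.

16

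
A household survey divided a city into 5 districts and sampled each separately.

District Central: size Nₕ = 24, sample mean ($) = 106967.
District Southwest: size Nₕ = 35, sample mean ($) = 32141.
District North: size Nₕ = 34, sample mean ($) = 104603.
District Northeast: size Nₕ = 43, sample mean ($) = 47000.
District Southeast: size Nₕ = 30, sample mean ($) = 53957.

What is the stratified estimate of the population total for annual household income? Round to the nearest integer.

Central: 24·106967 = 2567208
Southwest: 35·32141 = 1124935
North: 34·104603 = 3556502
Northeast: 43·47000 = 2021000
Southeast: 30·53957 = 1618710
τ̂ = Σ Nₕx̄ₕ = 10888355.

10888355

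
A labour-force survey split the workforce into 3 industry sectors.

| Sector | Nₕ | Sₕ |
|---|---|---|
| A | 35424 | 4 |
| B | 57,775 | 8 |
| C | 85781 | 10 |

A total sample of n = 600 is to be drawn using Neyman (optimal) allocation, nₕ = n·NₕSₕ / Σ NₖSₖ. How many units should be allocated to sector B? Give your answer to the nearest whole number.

Σ NₕSₕ = 35424·4 + 57775·8 + 85781·10 = 1461706.
Share for B: 462200/1461706 = 0.31621.
n_B = 600 × 0.31621 = 189.724... → 190.

190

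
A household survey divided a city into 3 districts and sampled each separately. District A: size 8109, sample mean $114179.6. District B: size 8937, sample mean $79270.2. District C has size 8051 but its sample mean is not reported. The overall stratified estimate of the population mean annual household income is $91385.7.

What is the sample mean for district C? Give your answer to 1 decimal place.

Σ Nₕx̄ₕ = N·μ, so 8051·x̄_C = 25097·91385.7 − (8109·114179.6 + 8937·79270.2).
= 2293506912.9 − 1634320153.8 = 659186759.1.
x̄_C = 659186759.1 / 8051 = 81876.383... → 81876.4.

81876.4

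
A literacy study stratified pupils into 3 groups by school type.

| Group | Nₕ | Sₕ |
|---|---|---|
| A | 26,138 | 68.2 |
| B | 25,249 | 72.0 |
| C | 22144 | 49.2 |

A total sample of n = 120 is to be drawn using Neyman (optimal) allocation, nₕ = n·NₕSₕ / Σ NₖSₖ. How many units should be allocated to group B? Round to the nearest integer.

47

Σ NₕSₕ = 26138·68.2 + 25249·72.0 + 22144·49.2 = 4690024.4.
Share for B: 1817928/4690024.4 = 0.38762.
n_B = 120 × 0.38762 = 46.514... → 47.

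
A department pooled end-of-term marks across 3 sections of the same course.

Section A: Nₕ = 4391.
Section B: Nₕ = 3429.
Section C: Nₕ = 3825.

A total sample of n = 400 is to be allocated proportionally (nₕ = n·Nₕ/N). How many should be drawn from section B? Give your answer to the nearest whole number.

N = 4391 + 3429 + 3825 = 11645.
n_B = 400·3429/11645 = 117.784... → 118.

118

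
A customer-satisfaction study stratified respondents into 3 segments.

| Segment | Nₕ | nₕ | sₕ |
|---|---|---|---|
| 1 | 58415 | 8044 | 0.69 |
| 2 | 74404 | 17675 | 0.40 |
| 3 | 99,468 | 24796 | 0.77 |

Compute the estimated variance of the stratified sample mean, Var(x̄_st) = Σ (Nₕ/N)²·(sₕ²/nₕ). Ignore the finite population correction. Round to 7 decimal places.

N = 232287; Wₕ = Nₕ/N.
segment 1: (58415/232287)²·0.69²/8044 = 0.0000037430
segment 2: (74404/232287)²·0.40²/17675 = 0.0000009288
segment 3: (99468/232287)²·0.77²/24796 = 0.0000043845
Sum = 0.0000090563 → 0.0000091.

0.0000091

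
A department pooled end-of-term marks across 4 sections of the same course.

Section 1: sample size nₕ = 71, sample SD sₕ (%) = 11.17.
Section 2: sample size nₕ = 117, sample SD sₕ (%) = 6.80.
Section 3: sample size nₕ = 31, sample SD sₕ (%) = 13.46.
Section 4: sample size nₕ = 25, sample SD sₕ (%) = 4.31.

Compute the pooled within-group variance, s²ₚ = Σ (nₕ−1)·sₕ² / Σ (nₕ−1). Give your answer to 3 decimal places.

83.244

Degrees of freedom: 70 + 116 + 30 + 24 = 240.
Σ(nₕ−1)sₕ² = 70·124.7689 + 116·46.24 + 30·181.1716 + 24·18.5761 = 19978.6374.
s²ₚ = 19978.6374 / 240 = 83.24432... → 83.244.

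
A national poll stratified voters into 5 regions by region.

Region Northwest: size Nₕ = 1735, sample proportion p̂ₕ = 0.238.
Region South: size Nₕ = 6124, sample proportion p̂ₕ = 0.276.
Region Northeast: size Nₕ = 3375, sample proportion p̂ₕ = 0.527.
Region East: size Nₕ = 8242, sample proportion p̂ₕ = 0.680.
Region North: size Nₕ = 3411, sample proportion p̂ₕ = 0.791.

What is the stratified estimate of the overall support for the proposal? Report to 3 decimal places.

0.532

N = 1735 + 6124 + 3375 + 8242 + 3411 = 22887.
Overall proportion = Σ (Nₕ/N)·p̂ₕ.
Σ Nₕp̂ₕ = 412.93 + 1690.224 + 1778.625 + 5604.56 + 2698.101 = 12184.44.
12184.44 / 22887 = 0.53237... → 0.532.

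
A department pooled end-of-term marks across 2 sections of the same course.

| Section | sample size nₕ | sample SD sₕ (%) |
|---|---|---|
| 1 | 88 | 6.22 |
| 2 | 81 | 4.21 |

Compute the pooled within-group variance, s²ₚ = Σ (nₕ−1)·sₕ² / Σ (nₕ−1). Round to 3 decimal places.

28.646

Degrees of freedom: 87 + 80 = 167.
Σ(nₕ−1)sₕ² = 87·38.6884 + 80·17.7241 = 4783.8188.
s²ₚ = 4783.8188 / 167 = 28.64562... → 28.646.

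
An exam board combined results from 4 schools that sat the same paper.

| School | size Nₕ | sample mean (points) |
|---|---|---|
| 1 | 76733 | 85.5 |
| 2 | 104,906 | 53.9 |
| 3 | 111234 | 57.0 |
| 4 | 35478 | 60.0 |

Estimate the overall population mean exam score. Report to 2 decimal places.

N = 76733 + 104906 + 111234 + 35478 = 328351.
The stratified mean weights each stratum mean by its population share Nₕ/N.
Σ Nₕx̄ₕ = 76733·85.5 + 104906·53.9 + 111234·57.0 + 35478·60.0 = 6560671.5 + 5654433.4 + 6340338 + 2128680 = 20684122.9.
Divide by N: 20684122.9 / 328351 = 62.9939... → 62.99.

62.99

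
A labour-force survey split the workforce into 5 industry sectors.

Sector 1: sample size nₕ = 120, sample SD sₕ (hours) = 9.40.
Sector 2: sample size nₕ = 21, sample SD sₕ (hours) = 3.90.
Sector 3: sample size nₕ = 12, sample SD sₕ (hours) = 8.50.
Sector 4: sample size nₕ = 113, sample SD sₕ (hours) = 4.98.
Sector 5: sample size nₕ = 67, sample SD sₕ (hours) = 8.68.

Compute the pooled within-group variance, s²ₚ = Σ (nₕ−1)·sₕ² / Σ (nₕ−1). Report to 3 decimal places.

59.037

1: (120−1)·9.40² = 119·88.36 = 10514.84
2: (21−1)·3.90² = 20·15.21 = 304.2
3: (12−1)·8.50² = 11·72.25 = 794.75
4: (113−1)·4.98² = 112·24.8004 = 2777.6448
5: (67−1)·8.68² = 66·75.3424 = 4972.5984
Numerator = 19364.0332; denominator = Σ(nₕ−1) = 328.
s²ₚ = 19364.0332/328 = 59.03669... → 59.037.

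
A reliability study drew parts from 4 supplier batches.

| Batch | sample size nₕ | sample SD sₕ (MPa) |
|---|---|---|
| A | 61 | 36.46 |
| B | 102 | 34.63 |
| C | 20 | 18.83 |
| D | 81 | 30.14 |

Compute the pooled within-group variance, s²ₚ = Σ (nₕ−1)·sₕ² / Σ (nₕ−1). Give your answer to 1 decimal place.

1078.1

Degrees of freedom: 60 + 101 + 19 + 80 = 260.
Σ(nₕ−1)sₕ² = 60·1329.3316 + 101·1199.2369 + 19·354.5689 + 80·908.4196 = 280293.2.
s²ₚ = 280293.2 / 260 = 1078.051... → 1078.1.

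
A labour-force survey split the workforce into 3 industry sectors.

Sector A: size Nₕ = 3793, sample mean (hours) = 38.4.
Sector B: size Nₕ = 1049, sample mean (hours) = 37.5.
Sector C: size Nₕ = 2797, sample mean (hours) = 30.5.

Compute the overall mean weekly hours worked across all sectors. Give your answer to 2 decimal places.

35.38

N = 7639; weights Wₕ = Nₕ/N = (0.4965, 0.1373, 0.3661).
x̄_st = Σ Wₕ·x̄ₕ = 0.4965·38.4 + 0.1373·37.5 + 0.3661·30.5 ≈ 35.3838...
→ 35.38.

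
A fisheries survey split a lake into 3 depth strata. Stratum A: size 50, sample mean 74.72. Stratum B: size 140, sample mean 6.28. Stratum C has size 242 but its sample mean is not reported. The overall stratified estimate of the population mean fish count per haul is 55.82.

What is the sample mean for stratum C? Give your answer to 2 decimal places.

80.57

N = 50 + 140 + 242 = 432.
Overall total = μ·N = 55.82·432 = 24114.24.
Subtract the known strata: 50·74.72 + 140·6.28 = 4615.2.
Remaining total for stratum C: 24114.24 − 4615.2 = 19499.04.
Divide by its size: 19499.04 / 242 = 80.5745... → 80.57.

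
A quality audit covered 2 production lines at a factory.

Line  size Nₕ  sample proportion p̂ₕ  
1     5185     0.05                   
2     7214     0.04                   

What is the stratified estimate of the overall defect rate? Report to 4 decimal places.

0.0442

Wₕ = Nₕ/N with N = 12399: 0.4182, 0.5818.
p̂_st = 0.4182·0.05 + 0.5818·0.04 ≈ 0.044182... → 0.0442.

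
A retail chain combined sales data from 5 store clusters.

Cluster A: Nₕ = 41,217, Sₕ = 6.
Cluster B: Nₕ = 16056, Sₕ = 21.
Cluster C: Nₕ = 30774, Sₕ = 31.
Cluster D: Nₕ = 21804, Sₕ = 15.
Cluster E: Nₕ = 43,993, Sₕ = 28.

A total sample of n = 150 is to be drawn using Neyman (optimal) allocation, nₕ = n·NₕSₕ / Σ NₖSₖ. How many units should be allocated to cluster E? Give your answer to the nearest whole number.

A: NₕSₕ = 41217·6 = 247302
B: NₕSₕ = 16056·21 = 337176
C: NₕSₕ = 30774·31 = 953994
D: NₕSₕ = 21804·15 = 327060
E: NₕSₕ = 43993·28 = 1231804
Σ NₕSₕ = 3097336.
n_E = 150·1231804/3097336 = 59.655... → 60.

60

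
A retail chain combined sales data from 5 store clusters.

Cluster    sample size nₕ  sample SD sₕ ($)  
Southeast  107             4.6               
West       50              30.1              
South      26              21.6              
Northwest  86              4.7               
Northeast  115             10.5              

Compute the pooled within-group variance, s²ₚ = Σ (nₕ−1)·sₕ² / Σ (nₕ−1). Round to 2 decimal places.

191.95

Southeast: (107−1)·4.6² = 106·21.16 = 2242.96
West: (50−1)·30.1² = 49·906.01 = 44394.49
South: (26−1)·21.6² = 25·466.56 = 11664
Northwest: (86−1)·4.7² = 85·22.09 = 1877.65
Northeast: (115−1)·10.5² = 114·110.25 = 12568.5
Numerator = 72747.6; denominator = Σ(nₕ−1) = 379.
s²ₚ = 72747.6/379 = 191.9462... → 191.95.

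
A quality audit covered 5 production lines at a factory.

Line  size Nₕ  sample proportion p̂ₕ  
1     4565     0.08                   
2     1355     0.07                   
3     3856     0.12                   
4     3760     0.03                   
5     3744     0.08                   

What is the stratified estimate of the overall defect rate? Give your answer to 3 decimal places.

N = 4565 + 1355 + 3856 + 3760 + 3744 = 17280.
Overall proportion = Σ (Nₕ/N)·p̂ₕ.
Σ Nₕp̂ₕ = 365.2 + 94.85 + 462.72 + 112.8 + 299.52 = 1335.09.
1335.09 / 17280 = 0.07726... → 0.077.

0.077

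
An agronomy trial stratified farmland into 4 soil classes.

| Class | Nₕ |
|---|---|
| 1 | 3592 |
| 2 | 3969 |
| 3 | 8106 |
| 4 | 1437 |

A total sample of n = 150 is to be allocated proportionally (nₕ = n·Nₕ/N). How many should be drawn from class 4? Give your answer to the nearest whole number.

Share of class 4 = 1437/17104 = 0.08402.
Allocate 150 × 0.08402 = 12.602... → 13.

13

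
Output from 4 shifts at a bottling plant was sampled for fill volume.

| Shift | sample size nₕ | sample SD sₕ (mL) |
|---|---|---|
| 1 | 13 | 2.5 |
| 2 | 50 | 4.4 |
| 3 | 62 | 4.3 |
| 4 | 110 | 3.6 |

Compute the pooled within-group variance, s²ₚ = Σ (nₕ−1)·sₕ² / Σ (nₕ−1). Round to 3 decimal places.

15.429

1: (13−1)·2.5² = 12·6.25 = 75
2: (50−1)·4.4² = 49·19.36 = 948.64
3: (62−1)·4.3² = 61·18.49 = 1127.89
4: (110−1)·3.6² = 109·12.96 = 1412.64
Numerator = 3564.17; denominator = Σ(nₕ−1) = 231.
s²ₚ = 3564.17/231 = 15.42931... → 15.429.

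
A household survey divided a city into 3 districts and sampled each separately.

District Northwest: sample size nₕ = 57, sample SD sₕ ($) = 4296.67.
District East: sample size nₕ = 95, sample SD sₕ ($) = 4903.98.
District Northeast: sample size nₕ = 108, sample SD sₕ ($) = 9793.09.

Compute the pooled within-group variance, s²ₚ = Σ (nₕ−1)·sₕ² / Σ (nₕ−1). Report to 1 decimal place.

Northwest: (57−1)·4296.67² = 56·18461373.0889 = 1033836892.9784
East: (95−1)·4903.98² = 94·24049019.8404 = 2260607864.9976
Northeast: (108−1)·9793.09² = 107·95904611.7481 = 10261793457.0467
Numerator = 13556238215.0227; denominator = Σ(nₕ−1) = 257.
s²ₚ = 13556238215.0227/257 = 52748008.619... → 52748008.6.

52748008.6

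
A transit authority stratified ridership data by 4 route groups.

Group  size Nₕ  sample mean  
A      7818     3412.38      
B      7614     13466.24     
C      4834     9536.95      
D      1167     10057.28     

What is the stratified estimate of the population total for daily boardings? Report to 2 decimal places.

187048400.26

Population total = Σ Nₕ·x̄ₕ (each stratum's size times its mean).
7818·3412.38 + 7614·13466.24 + 4834·9536.95 + 1167·10057.28 = 26677986.84 + 102531951.36 + 46101616.3 + 11736845.76 = 187048400.26.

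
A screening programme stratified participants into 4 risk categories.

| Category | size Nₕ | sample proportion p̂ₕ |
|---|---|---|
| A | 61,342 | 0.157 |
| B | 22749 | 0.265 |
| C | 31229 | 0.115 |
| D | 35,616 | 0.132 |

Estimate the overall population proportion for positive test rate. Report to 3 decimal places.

Wₕ = Nₕ/N with N = 150936: 0.4064, 0.1507, 0.2069, 0.2360.
p̂_st = 0.4064·0.157 + 0.1507·0.265 + 0.2069·0.115 + 0.2360·0.132 ≈ 0.15869... → 0.159.

0.159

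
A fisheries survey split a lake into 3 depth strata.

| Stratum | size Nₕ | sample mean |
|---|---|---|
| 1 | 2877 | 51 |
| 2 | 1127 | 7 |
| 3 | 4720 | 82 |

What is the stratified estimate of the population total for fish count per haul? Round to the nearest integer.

1: 2877·51 = 146727
2: 1127·7 = 7889
3: 4720·82 = 387040
τ̂ = Σ Nₕx̄ₕ = 541656.

541656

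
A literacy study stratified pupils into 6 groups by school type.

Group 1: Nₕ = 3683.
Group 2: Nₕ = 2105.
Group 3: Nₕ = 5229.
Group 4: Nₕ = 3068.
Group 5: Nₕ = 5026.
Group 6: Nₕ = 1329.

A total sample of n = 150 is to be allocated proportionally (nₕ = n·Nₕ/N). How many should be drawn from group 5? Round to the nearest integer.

37

N = 3683 + 2105 + 5229 + 3068 + 5026 + 1329 = 20440.
n_5 = 150·5026/20440 = 36.884... → 37.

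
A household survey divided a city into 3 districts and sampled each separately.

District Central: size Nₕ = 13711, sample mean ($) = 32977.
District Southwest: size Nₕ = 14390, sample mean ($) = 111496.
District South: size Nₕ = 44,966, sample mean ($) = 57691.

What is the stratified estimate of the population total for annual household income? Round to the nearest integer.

Estimate total by summing Nₕ·x̄ₕ over strata.
13711·32977 + 14390·111496 + 44966·57691 = 452147647 + 1604427440 + 2594133506 = 4650708593.

4650708593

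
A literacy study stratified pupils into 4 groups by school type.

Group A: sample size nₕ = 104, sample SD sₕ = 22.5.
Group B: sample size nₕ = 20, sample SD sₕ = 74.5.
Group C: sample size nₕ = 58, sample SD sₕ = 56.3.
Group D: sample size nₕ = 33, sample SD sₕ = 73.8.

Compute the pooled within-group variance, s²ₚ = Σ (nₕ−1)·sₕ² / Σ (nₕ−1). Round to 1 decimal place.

2429.2

Degrees of freedom: 103 + 19 + 57 + 32 = 211.
Σ(nₕ−1)sₕ² = 103·506.25 + 19·5550.25 + 57·3169.69 + 32·5446.44 = 512556.91.
s²ₚ = 512556.91 / 211 = 2429.180... → 2429.2.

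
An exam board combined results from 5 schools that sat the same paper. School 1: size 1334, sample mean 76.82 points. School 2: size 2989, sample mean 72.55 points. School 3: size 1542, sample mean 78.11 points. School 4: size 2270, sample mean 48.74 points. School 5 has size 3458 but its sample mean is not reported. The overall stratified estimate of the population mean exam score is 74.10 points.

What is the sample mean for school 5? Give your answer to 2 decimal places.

89.25

N = 1334 + 2989 + 1542 + 2270 + 3458 = 11593.
Overall total = μ·N = 74.10·11593 = 859041.3.
Subtract the known strata: 1334·76.82 + 2989·72.55 + 1542·78.11 + 2270·48.74 = 550415.25.
Remaining total for school 5: 859041.3 − 550415.25 = 308626.05.
Divide by its size: 308626.05 / 3458 = 89.2499... → 89.25.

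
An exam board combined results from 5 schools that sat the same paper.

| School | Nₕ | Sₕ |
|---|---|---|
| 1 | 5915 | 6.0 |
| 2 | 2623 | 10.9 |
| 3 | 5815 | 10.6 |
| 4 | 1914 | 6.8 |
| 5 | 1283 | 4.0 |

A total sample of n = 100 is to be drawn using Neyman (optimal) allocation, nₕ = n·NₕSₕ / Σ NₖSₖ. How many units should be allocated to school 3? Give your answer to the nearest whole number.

1: NₕSₕ = 5915·6.0 = 35490
2: NₕSₕ = 2623·10.9 = 28590.7
3: NₕSₕ = 5815·10.6 = 61639
4: NₕSₕ = 1914·6.8 = 13015.2
5: NₕSₕ = 1283·4.0 = 5132
Σ NₕSₕ = 143866.9.
n_3 = 100·61639/143866.9 = 42.844... → 43.

43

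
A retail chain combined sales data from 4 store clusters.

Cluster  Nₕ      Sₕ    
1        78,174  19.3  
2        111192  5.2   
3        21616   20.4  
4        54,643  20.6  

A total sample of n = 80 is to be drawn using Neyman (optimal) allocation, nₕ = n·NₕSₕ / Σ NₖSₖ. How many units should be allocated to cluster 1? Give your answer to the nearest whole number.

1: NₕSₕ = 78174·19.3 = 1508758.2
2: NₕSₕ = 111192·5.2 = 578198.4
3: NₕSₕ = 21616·20.4 = 440966.4
4: NₕSₕ = 54643·20.6 = 1125645.8
Σ NₕSₕ = 3653568.8.
n_1 = 80·1508758.2/3653568.8 = 33.036... → 33.

33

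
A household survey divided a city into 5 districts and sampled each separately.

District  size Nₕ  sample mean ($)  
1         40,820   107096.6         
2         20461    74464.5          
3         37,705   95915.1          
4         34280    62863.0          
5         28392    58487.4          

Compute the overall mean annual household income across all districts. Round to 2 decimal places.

82441.31

x̄_st = (Σ Nₕx̄ₕ) / (Σ Nₕ) = (40820·107096.6 + 20461·74464.5 + 37705·95915.1 + 34280·62863.0 + 28392·58487.4) / 161658
= 13327298092.8 / 161658 = 82441.3150... → 82441.31.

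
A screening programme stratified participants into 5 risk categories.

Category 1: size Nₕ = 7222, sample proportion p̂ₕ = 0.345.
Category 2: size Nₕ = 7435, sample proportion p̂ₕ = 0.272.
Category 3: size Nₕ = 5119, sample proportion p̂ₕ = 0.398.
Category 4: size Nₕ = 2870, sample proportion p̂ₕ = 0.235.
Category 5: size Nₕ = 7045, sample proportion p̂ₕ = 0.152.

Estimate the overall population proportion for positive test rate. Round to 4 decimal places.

N = 7222 + 7435 + 5119 + 2870 + 7045 = 29691.
Overall proportion = Σ (Nₕ/N)·p̂ₕ.
Σ Nₕp̂ₕ = 2491.59 + 2022.32 + 2037.362 + 674.45 + 1070.84 = 8296.562.
8296.562 / 29691 = 0.279430... → 0.2794.

0.2794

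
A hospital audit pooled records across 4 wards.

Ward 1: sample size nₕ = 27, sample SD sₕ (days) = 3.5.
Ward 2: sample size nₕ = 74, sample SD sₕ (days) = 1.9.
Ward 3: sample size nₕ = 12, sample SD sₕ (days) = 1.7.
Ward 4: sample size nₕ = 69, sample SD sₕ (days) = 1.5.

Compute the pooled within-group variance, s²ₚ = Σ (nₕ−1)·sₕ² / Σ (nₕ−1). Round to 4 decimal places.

1: (27−1)·3.5² = 26·12.25 = 318.5
2: (74−1)·1.9² = 73·3.61 = 263.53
3: (12−1)·1.7² = 11·2.89 = 31.79
4: (69−1)·1.5² = 68·2.25 = 153
Numerator = 766.82; denominator = Σ(nₕ−1) = 178.
s²ₚ = 766.82/178 = 4.307978... → 4.3080.

4.3080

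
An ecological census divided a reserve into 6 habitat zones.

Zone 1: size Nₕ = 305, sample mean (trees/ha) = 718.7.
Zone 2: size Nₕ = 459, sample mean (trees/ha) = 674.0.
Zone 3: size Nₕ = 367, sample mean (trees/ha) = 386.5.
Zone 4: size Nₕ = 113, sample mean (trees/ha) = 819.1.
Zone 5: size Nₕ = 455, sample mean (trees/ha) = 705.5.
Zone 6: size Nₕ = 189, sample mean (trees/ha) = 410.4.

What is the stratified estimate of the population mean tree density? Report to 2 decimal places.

N = 305 + 459 + 367 + 113 + 455 + 189 = 1888.
Overall mean = Σ (Nₕ/N)·x̄ₕ — weight by population share, not a simple average.
Σ Nₕx̄ₕ = 305·718.7 + 459·674.0 + 367·386.5 + 113·819.1 + 455·705.5 + 189·410.4 = 219203.5 + 309366 + 141845.5 + 92558.3 + 321002.5 + 77565.6 = 1161541.4.
Divide by N: 1161541.4 / 1888 = 615.2232... → 615.22.

615.22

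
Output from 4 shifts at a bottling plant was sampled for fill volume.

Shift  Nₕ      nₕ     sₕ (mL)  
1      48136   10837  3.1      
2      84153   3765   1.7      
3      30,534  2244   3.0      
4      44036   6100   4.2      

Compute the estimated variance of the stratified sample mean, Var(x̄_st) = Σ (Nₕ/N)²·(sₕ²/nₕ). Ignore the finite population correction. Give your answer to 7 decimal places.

N = 206859. Term for each stratum: Wₕ²sₕ²/nₕ.
Var(x̄_st) = 0.0000480182 + 0.0001270350 + 0.0000873853 + 0.0001310496 = 0.0003934880 → 0.0003935.

0.0003935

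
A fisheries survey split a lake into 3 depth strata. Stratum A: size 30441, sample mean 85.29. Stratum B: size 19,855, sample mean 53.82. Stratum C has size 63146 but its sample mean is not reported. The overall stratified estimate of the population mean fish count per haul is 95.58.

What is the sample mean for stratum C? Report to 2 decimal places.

N = 30441 + 19855 + 63146 = 113442.
Overall total = μ·N = 95.58·113442 = 10842786.36.
Subtract the known strata: 30441·85.29 + 19855·53.82 = 3664908.99.
Remaining total for stratum C: 10842786.36 − 3664908.99 = 7177877.37.
Divide by its size: 7177877.37 / 63146 = 113.6711... → 113.67.

113.67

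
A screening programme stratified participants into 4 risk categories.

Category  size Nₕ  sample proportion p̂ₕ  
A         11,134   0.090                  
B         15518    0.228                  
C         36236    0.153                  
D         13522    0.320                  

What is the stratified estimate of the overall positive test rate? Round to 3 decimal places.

0.189

N = 11134 + 15518 + 36236 + 13522 = 76410.
Overall proportion = Σ (Nₕ/N)·p̂ₕ.
Σ Nₕp̂ₕ = 1002.06 + 3538.104 + 5544.108 + 4327.04 = 14411.312.
14411.312 / 76410 = 0.18861... → 0.189.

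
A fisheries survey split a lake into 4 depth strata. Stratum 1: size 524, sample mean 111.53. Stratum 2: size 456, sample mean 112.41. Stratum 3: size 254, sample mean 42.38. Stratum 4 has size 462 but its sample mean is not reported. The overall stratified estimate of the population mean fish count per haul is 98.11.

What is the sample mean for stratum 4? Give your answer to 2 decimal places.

99.41

Σ Nₕx̄ₕ = N·μ, so 462·x̄_4 = 1696·98.11 − (524·111.53 + 456·112.41 + 254·42.38).
= 166394.56 − 120465.2 = 45929.36.
x̄_4 = 45929.36 / 462 = 99.4142... → 99.41.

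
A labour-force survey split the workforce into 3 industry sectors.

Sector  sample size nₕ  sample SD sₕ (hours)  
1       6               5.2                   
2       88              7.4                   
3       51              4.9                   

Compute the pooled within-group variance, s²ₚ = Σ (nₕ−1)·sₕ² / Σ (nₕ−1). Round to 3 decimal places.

Degrees of freedom: 5 + 87 + 50 = 142.
Σ(nₕ−1)sₕ² = 5·27.04 + 87·54.76 + 50·24.01 = 6099.82.
s²ₚ = 6099.82 / 142 = 42.95648... → 42.956.

42.956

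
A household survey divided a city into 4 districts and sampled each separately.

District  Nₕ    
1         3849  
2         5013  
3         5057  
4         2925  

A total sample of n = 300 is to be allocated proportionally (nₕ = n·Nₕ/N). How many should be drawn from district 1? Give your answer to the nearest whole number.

69

N = 3849 + 5013 + 5057 + 2925 = 16844.
n_1 = 300·3849/16844 = 68.553... → 69.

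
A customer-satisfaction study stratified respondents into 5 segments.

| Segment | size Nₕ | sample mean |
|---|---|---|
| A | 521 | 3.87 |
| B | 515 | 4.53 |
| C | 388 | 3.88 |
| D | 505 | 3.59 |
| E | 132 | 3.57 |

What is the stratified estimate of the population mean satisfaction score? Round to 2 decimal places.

3.95

N = 521 + 515 + 388 + 505 + 132 = 2061.
Overall mean = Σ (Nₕ/N)·x̄ₕ — weight by population share, not a simple average.
Σ Nₕx̄ₕ = 521·3.87 + 515·4.53 + 388·3.88 + 505·3.59 + 132·3.57 = 2016.27 + 2332.95 + 1505.44 + 1812.95 + 471.24 = 8138.85.
Divide by N: 8138.85 / 2061 = 3.9490... → 3.95.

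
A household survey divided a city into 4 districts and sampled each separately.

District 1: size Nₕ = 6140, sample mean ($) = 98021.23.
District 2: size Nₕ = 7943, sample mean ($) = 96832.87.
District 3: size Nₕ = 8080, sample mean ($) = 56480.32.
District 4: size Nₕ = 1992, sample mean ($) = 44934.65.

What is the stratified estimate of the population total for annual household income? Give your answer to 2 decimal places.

Estimate total by summing Nₕ·x̄ₕ over strata.
6140·98021.23 + 7943·96832.87 + 8080·56480.32 + 1992·44934.65 = 601850352.2 + 769143486.41 + 456360985.6 + 89509822.8 = 1916864647.01.

1916864647.01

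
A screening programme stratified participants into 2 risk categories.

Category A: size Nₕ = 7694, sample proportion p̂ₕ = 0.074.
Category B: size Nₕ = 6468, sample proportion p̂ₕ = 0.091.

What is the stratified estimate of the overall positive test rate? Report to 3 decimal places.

N = 7694 + 6468 = 14162.
Overall proportion = Σ (Nₕ/N)·p̂ₕ.
Σ Nₕp̂ₕ = 569.356 + 588.588 = 1157.944.
1157.944 / 14162 = 0.08176... → 0.082.

0.082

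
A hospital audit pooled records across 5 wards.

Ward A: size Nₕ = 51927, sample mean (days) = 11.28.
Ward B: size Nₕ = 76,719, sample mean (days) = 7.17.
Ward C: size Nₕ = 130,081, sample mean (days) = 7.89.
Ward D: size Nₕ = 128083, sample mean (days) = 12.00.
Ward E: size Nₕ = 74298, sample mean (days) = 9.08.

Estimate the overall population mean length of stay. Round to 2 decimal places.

N = 51927 + 76719 + 130081 + 128083 + 74298 = 461108.
Weight each subgroup mean by Nₕ/N and sum.
Σ Nₕx̄ₕ = 51927·11.28 + 76719·7.17 + 130081·7.89 + 128083·12.00 + 74298·9.08 = 585736.56 + 550075.23 + 1026339.09 + 1536996 + 674625.84 = 4373772.72.
Divide by N: 4373772.72 / 461108 = 9.4854... → 9.49.

9.49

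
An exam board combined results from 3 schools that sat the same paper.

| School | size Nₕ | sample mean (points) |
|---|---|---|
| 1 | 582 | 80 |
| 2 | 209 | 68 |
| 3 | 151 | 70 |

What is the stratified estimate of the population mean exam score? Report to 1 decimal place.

75.7

N = 582 + 209 + 151 = 942.
Overall mean = Σ (Nₕ/N)·x̄ₕ — weight by population share, not a simple average.
Σ Nₕx̄ₕ = 582·80 + 209·68 + 151·70 = 46560 + 14212 + 10570 = 71342.
Divide by N: 71342 / 942 = 75.735... → 75.7.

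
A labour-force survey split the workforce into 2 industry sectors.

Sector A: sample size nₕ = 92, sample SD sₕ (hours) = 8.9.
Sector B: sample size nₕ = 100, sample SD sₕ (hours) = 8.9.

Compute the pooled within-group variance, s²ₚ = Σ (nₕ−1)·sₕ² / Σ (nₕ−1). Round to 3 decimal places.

Degrees of freedom: 91 + 99 = 190.
Σ(nₕ−1)sₕ² = 91·79.21 + 99·79.21 = 15049.9.
s²ₚ = 15049.9 / 190 = 79.21 → 79.210.

79.210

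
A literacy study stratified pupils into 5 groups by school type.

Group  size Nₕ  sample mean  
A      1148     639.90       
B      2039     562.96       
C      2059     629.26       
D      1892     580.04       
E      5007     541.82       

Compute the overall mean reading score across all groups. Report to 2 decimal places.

x̄_st = (Σ Nₕx̄ₕ) / (Σ Nₕ) = (1148·639.90 + 2039·562.96 + 2059·629.26 + 1892·580.04 + 5007·541.82) / 12145
= 6988455.4 / 12145 = 575.4183... → 575.42.

575.42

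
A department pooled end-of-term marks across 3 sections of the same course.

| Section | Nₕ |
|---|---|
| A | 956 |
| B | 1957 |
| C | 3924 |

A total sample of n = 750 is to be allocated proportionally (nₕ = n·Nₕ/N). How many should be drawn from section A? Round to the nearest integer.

105

Share of section A = 956/6837 = 0.13983.
Allocate 750 × 0.13983 = 104.871... → 105.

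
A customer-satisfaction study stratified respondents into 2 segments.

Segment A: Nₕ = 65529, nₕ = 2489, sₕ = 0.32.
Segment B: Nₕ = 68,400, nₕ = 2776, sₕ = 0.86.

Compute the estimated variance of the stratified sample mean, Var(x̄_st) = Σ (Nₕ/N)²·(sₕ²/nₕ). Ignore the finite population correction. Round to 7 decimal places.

0.0000793

N = 133929; Wₕ = Nₕ/N.
segment A: (65529/133929)²·0.32²/2489 = 0.0000098490
segment B: (68400/133929)²·0.86²/2776 = 0.0000694929
Sum = 0.0000793419 → 0.0000793.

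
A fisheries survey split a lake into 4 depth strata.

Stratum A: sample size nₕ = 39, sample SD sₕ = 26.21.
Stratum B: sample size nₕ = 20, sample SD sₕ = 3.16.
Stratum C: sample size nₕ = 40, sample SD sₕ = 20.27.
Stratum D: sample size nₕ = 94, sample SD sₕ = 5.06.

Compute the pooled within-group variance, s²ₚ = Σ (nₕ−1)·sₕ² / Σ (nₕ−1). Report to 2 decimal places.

236.51

Degrees of freedom: 38 + 19 + 39 + 93 = 189.
Σ(nₕ−1)sₕ² = 38·686.9641 + 19·9.9856 + 39·410.8729 + 93·25.6036 = 44699.5401.
s²ₚ = 44699.5401 / 189 = 236.5055... → 236.51.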